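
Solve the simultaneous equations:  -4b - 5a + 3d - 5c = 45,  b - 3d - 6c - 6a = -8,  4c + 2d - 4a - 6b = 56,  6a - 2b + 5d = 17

Row-reduce the augmented matrix:
R1 ← R1 / (-5).
R2 ← R2 + 6·R1.
R3 ← R3 + 4·R1.
R4 ← R4 − 6·R1.
R2 ← R2 / (29/5).
R1 ← R1 − 4/5·R2.
R3 ← R3 + 14/5·R2.
R4 ← R4 + 34/5·R2.
R3 ← R3 / (8).
R1 ← R1 − 1·R3.
R4 ← R4 + 6·R3.
R4 ← R4 / (-53/29).
R1 ← R1 − 22/29·R4.
R2 ← R2 + 33/29·R4.
R3 ← R3 + 13/29·R4.
Reading off the reduced rows gives a = -3, b = -5, c = 1, d = 5.

a = -3, b = -5, c = 1, d = 5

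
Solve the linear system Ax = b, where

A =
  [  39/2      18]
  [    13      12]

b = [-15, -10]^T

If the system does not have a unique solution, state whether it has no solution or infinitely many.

Row-reduce:
R1 ← R1 / (39/2).
R2 ← R2 − 13·R1.
Rank is 1 with 2 unknowns, leaving x_2 free.

infinitely many solutions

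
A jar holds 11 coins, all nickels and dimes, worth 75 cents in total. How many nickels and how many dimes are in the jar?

nickels: 7, dimes: 4

Let n = nickels, d = dimes.
  n + d = 11
  5n + 10d = 75
From equation 1: n = 11 − d.
Substitute into equation 2 and solve: d = 4.
Then n = 7.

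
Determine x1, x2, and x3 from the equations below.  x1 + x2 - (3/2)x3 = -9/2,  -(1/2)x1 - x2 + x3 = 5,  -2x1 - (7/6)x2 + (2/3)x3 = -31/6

Row-reduce the augmented matrix:
R2 ← R2 + 1/2·R1.
R3 ← R3 + 2·R1.
R2 ← R2 / (-1/2).
R1 ← R1 − 1·R2.
R3 ← R3 − 5/6·R2.
R3 ← R3 / (-23/12).
R1 ← R1 + 1·R3.
R2 ← R2 + 1/2·R3.
Reading off the reduced rows gives x1 = 6, x2 = -3, x3 = 5.

x1 = 6, x2 = -3, x3 = 5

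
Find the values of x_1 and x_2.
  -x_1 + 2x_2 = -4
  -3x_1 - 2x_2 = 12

Row-reduce the augmented matrix:
R1 ← R1 / (-1).
R2 ← R2 + 3·R1.
R2 ← R2 / (-8).
R1 ← R1 + 2·R2.
Reading off the reduced rows gives x_1 = -2, x_2 = -3.

x_1 = -2, x_2 = -3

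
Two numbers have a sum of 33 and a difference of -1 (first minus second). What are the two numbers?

Let x = first number, y = second number.
  y + x = 33
  x - y = -1
Row-reduce the augmented matrix:
R2 ← R2 − 1·R1.
R2 ← R2 / (-2).
R1 ← R1 − 1·R2.
Reading off the reduced rows gives x = 16, y = 17.

first number: 16, second number: 17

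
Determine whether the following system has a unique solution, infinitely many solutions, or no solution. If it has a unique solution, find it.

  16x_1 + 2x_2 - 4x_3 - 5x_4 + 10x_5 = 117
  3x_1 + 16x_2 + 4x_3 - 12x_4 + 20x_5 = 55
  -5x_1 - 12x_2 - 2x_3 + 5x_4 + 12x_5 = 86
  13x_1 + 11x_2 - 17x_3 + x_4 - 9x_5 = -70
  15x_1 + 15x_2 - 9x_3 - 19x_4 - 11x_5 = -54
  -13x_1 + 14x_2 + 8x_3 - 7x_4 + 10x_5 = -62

x_1 = 5, x_2 = -5, x_3 = 2, x_4 = -1, x_5 = 5

Row-reduce the augmented matrix:
R1 ← R1 / (16).
R2 ← R2 − 3·R1.
R3 ← R3 + 5·R1.
R4 ← R4 − 13·R1.
R5 ← R5 − 15·R1.
R6 ← R6 + 13·R1.
R2 ← R2 / (125/8).
R1 ← R1 − 1/8·R2.
R3 ← R3 + 91/8·R2.
R4 ← R4 − 75/8·R2.
R5 ← R5 − 105/8·R2.
R6 ← R6 − 125/8·R2.
R3 ← R3 / (26/125).
R1 ← R1 + 36/125·R3.
R2 ← R2 − 38/125·R3.
R4 ← R4 + 83/5·R3.
R5 ← R5 + 231/25·R3.
R4 ← R4 / (-4637/13).
R1 ← R1 + 86/13·R4.
R2 ← R2 − 157/26·R4.
R3 ← R3 + 577/26·R4.
R5 ← R5 + 2731/13·R4.
R5 ← R5 / (-427458/4637).
R1 ← R1 + 7912/4637·R5.
R2 ← R2 + 11326/4637·R5.
R3 ← R3 + 12631/4637·R5.
R4 ← R4 + 29018/4637·R5.
R6 reduces to 0 = 0, so the extra equation is consistent.
Reading off the reduced rows gives x_1 = 5, x_2 = -5, x_3 = 2, x_4 = -1, x_5 = 5.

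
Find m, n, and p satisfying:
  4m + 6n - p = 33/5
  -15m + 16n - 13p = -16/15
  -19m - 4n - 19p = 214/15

Row-reduce the augmented matrix:
R1 ← R1 / (4).
R2 ← R2 + 15·R1.
R3 ← R3 + 19·R1.
R2 ← R2 / (77/2).
R1 ← R1 − 3/2·R2.
R3 ← R3 − 49/2·R2.
R3 ← R3 / (-144/11).
R1 ← R1 − 31/77·R3.
R2 ← R2 + 67/154·R3.
Reading off the reduced rows gives m = 5/3, n = -2/5, p = -7/3.

m = 5/3, n = -2/5, p = -7/3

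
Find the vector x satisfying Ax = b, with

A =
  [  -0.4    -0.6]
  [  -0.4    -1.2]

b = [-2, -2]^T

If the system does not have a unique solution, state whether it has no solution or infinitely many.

x_1 = 5, x_2 = 0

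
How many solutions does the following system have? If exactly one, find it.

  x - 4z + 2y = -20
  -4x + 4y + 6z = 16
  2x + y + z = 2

x = 0, y = -2, z = 4

Row-reduce the augmented matrix:
R2 ← R2 + 4·R1.
R3 ← R3 − 2·R1.
R2 ← R2 / (12).
R1 ← R1 − 2·R2.
R3 ← R3 + 3·R2.
R3 ← R3 / (13/2).
R1 ← R1 + 7/3·R3.
R2 ← R2 + 5/6·R3.
Reading off the reduced rows gives x = 0, y = -2, z = 4.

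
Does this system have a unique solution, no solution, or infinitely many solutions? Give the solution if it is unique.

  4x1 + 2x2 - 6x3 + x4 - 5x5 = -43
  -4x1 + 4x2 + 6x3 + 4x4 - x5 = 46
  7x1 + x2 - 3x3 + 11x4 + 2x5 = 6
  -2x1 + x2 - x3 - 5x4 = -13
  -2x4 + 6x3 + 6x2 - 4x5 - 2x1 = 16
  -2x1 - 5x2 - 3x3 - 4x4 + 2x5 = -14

no solution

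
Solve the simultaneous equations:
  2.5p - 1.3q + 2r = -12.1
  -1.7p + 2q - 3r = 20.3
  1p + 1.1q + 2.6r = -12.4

Row-reduce the augmented matrix:
R1 ← R1 / (5/2).
R2 ← R2 + 17/10·R1.
R3 ← R3 − 1·R1.
R2 ← R2 / (279/250).
R1 ← R1 + 13/25·R2.
R3 ← R3 − 81/50·R2.
R3 ← R3 / (648/155).
R1 ← R1 − 10/279·R3.
R2 ← R2 + 410/279·R3.
Reading off the reduced rows gives p = 1, q = 2, r = -6.

p = 1, q = 2, r = -6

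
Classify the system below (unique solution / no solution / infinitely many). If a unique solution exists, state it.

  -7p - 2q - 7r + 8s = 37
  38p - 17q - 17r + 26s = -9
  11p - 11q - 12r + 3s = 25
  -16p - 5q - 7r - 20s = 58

Row-reduce:
R1 ← R1 / (-7).
R2 ← R2 − 38·R1.
R3 ← R3 − 11·R1.
R4 ← R4 + 16·R1.
R2 ← R2 / (-195/7).
R1 ← R1 − 2/7·R2.
R3 ← R3 + 99/7·R2.
R4 ← R4 + 3/7·R2.
R3 ← R3 / (64/13).
R1 ← R1 − 17/39·R3.
R2 ← R2 − 77/39·R3.
R4 ← R4 − 128/13·R3.
Row 4 reduces to 0 = -1, a contradiction. The system is inconsistent.

no solution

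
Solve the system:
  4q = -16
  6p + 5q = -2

Row-reduce the augmented matrix:
Swap R1 and R2.
R1 ← R1 / (6).
R2 ← R2 / (4).
R1 ← R1 − 5/6·R2.
Reading off the reduced rows gives p = 3, q = -4.

p = 3, q = -4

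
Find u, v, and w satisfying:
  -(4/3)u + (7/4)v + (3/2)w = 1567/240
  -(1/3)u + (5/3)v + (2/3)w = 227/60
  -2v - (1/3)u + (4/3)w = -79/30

u = -13/5, v = 7/4, w = 0

Row-reduce the augmented matrix:
R1 ← R1 / (-4/3).
R2 ← R2 + 1/3·R1.
R3 ← R3 + 1/3·R1.
R2 ← R2 / (59/48).
R1 ← R1 + 21/16·R2.
R3 ← R3 + 39/16·R2.
R3 ← R3 / (272/177).
R1 ← R1 + 48/59·R3.
R2 ← R2 − 14/59·R3.
Reading off the reduced rows gives u = -13/5, v = 7/4, w = 0.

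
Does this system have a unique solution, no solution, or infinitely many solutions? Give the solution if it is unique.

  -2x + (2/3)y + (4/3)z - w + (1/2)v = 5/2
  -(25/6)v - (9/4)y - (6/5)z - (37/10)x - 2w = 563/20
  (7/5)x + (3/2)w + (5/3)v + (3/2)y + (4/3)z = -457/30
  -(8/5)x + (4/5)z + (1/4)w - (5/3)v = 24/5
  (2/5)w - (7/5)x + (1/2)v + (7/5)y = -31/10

no solution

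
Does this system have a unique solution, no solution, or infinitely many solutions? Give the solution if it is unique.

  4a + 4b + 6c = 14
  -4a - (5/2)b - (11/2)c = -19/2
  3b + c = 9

infinitely many solutions

Row-reduce:
R1 ← R1 / (4).
R2 ← R2 + 4·R1.
R2 ← R2 / (3/2).
R1 ← R1 − 1·R2.
R3 ← R3 − 3·R2.
Rank is 2 with 3 unknowns, leaving c free.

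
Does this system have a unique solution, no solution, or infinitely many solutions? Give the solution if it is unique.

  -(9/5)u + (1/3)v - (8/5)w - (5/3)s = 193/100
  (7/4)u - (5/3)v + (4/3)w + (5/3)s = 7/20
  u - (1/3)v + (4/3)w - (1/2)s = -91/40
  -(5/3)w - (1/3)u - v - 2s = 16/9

Row-reduce the augmented matrix:
R1 ← R1 / (-9/5).
R2 ← R2 − 7/4·R1.
R3 ← R3 − 1·R1.
R4 ← R4 + 1/3·R1.
R2 ← R2 / (-145/108).
R1 ← R1 + 5/27·R2.
R3 ← R3 + 4/27·R2.
R4 ← R4 + 86/81·R2.
R3 ← R3 / (68/145).
R1 ← R1 − 80/87·R3.
R2 ← R2 − 24/145·R3.
R4 ← R4 + 1559/1305·R3.
R4 ← R4 / (-6577/1224).
R1 ← R1 − 190/51·R4.
R2 ← R2 − 8/17·R4.
R3 ← R3 + 415/136·R4.
Reading off the reduced rows gives u = -4/3, v = -3/2, w = -4/5, s = 3/4.

u = -4/3, v = -3/2, w = -4/5, s = 3/4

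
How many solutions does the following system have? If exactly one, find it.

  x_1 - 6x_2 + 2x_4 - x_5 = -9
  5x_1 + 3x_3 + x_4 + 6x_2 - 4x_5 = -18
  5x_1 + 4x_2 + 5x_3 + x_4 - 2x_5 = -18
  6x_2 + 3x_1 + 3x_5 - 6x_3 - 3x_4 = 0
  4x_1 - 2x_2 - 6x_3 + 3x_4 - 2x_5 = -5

Row-reduce the augmented matrix:
R2 ← R2 − 5·R1.
R3 ← R3 − 5·R1.
R4 ← R4 − 3·R1.
R5 ← R5 − 4·R1.
R2 ← R2 / (36).
R1 ← R1 + 6·R2.
R3 ← R3 − 34·R2.
R4 ← R4 − 24·R2.
R5 ← R5 − 22·R2.
R3 ← R3 / (13/6).
R1 ← R1 − 1/2·R3.
R2 ← R2 − 1/12·R3.
R4 ← R4 + 8·R3.
R5 ← R5 + 47/6·R3.
R4 ← R4 / (-63/13).
R1 ← R1 − 8/13·R4.
R2 ← R2 + 3/13·R4.
R3 ← R3 + 3/13·R4.
R5 ← R5 + 17/13·R4.
R5 ← R5 / (16/3).
R1 ← R1 − 1/3·R5.
R2 ← R2 + 2/3·R5.
R3 ← R3 − 1/3·R5.
R4 ← R4 + 8/3·R5.
Reading off the reduced rows gives x_1 = -4, x_2 = 2, x_3 = -1, x_4 = 5, x_5 = 3.

x_1 = -4, x_2 = 2, x_3 = -1, x_4 = 5, x_5 = 3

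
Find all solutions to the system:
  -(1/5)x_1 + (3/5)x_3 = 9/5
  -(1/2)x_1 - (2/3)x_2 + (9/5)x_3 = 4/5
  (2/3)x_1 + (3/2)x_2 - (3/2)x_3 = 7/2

Row-reduce the augmented matrix:
R1 ← R1 / (-1/5).
R2 ← R2 + 1/2·R1.
R3 ← R3 − 2/3·R1.
R2 ← R2 / (-2/3).
R3 ← R3 − 3/2·R2.
R3 ← R3 / (47/40).
R1 ← R1 + 3·R3.
R2 ← R2 + 9/20·R3.
Reading off the reduced rows gives x_1 = -6, x_2 = 6, x_3 = 1.

x_1 = -6, x_2 = 6, x_3 = 1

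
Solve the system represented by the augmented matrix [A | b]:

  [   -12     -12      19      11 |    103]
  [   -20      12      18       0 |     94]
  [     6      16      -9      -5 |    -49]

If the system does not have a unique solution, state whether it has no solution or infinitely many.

Row-reduce:
R1 ← R1 / (-12).
R2 ← R2 + 20·R1.
R3 ← R3 − 6·R1.
R2 ← R2 / (32).
R1 ← R1 − 1·R2.
R3 ← R3 − 10·R2.
R3 ← R3 / (229/48).
R1 ← R1 + 37/32·R3.
R2 ← R2 + 41/96·R3.
Rank is 3 with 4 unknowns, leaving x_4 free.

infinitely many solutions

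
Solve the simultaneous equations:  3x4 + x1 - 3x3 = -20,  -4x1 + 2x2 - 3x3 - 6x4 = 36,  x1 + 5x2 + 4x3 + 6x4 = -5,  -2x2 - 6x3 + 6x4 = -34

Row-reduce the augmented matrix:
R2 ← R2 + 4·R1.
R3 ← R3 − 1·R1.
R2 ← R2 / (2).
R3 ← R3 − 5·R2.
R4 ← R4 + 2·R2.
R3 ← R3 / (89/2).
R1 ← R1 + 3·R3.
R2 ← R2 + 15/2·R3.
R4 ← R4 + 21·R3.
R4 ← R4 / (564/89).
R1 ← R1 − 195/89·R4.
R2 ← R2 − 87/89·R4.
R3 ← R3 + 24/89·R4.
Reading off the reduced rows gives x1 = -5, x2 = 2, x3 = 2, x4 = -3.

x1 = -5, x2 = 2, x3 = 2, x4 = -3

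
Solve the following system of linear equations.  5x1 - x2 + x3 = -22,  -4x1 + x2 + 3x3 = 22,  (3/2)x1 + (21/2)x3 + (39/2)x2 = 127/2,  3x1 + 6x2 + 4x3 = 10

no solution

Row-reduce:
R1 ← R1 / (5).
R2 ← R2 + 4·R1.
R3 ← R3 − 3/2·R1.
R4 ← R4 − 3·R1.
R2 ← R2 / (1/5).
R1 ← R1 + 1/5·R2.
R3 ← R3 − 99/5·R2.
R4 ← R4 − 33/5·R2.
R3 ← R3 / (-366).
R1 ← R1 − 4·R3.
R2 ← R2 − 19·R3.
R4 ← R4 + 122·R3.
Row 4 reduces to 0 = -1/6, a contradiction. The system is inconsistent.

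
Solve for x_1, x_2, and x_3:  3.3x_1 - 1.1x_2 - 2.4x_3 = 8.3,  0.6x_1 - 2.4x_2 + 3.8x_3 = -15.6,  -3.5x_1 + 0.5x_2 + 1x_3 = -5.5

x_1 = 1, x_2 = 2, x_3 = -3

Row-reduce the augmented matrix:
R1 ← R1 / (33/10).
R2 ← R2 − 3/5·R1.
R3 ← R3 + 7/2·R1.
R2 ← R2 / (-11/5).
R1 ← R1 + 1/3·R2.
R3 ← R3 + 2/3·R2.
R3 ← R3 / (-1027/363).
R1 ← R1 + 497/363·R3.
R2 ← R2 + 233/121·R3.
Reading off the reduced rows gives x_1 = 1, x_2 = 2, x_3 = -3.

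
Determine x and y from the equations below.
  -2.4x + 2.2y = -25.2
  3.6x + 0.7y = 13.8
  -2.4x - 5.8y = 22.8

x = 5, y = -6

Row-reduce the augmented matrix:
R1 ← R1 / (-12/5).
R2 ← R2 − 18/5·R1.
R3 ← R3 + 12/5·R1.
R2 ← R2 / (4).
R1 ← R1 + 11/12·R2.
R3 ← R3 + 8·R2.
R3 reduces to 0 = 0, so the extra equation is consistent.
Reading off the reduced rows gives x = 5, y = -6.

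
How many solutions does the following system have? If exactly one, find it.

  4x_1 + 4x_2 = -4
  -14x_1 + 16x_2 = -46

x_1 = 1, x_2 = -2

Row-reduce the augmented matrix:
R1 ← R1 / (4).
R2 ← R2 + 14·R1.
R2 ← R2 / (30).
R1 ← R1 − 1·R2.
Reading off the reduced rows gives x_1 = 1, x_2 = -2.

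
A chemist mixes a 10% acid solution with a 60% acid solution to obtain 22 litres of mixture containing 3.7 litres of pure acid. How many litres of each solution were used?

litres of solution A: 19, litres of solution B: 3

Let a = litres of solution A, b = litres of solution B.
  a + b = 22
  (1/10)a + (3/5)b = 37/10
From equation 1: a = 22 − b.
Substitute into equation 2 and solve: b = 3.
Then a = 19.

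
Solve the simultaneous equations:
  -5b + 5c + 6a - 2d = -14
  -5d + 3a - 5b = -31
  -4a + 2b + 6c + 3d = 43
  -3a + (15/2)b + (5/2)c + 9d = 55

infinitely many solutions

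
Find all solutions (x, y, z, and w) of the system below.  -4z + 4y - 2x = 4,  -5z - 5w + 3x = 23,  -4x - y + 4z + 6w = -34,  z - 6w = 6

x = 6, y = 4, z = 0, w = -1

Row-reduce the augmented matrix:
R1 ← R1 / (-2).
R2 ← R2 − 3·R1.
R3 ← R3 + 4·R1.
R2 ← R2 / (6).
R1 ← R1 + 2·R2.
R3 ← R3 + 9·R2.
R3 ← R3 / (-9/2).
R1 ← R1 + 5/3·R3.
R2 ← R2 + 11/6·R3.
R4 ← R4 − 1·R3.
R4 ← R4 / (-19/3).
R1 ← R1 + 10/9·R4.
R2 ← R2 + 2/9·R4.
R3 ← R3 − 1/3·R4.
Reading off the reduced rows gives x = 6, y = 4, z = 0, w = -1.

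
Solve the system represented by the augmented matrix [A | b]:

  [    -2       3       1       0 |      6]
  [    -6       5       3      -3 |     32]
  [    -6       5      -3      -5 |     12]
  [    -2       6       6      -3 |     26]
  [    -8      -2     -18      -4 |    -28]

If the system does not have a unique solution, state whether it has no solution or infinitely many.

x_1 = -4, x_2 = -2, x_3 = 4, x_4 = -2

Row-reduce the augmented matrix:
R1 ← R1 / (-2).
R2 ← R2 + 6·R1.
R3 ← R3 + 6·R1.
R4 ← R4 + 2·R1.
R5 ← R5 + 8·R1.
R2 ← R2 / (-4).
R1 ← R1 + 3/2·R2.
R3 ← R3 + 4·R2.
R4 ← R4 − 3·R2.
R5 ← R5 + 14·R2.
R3 ← R3 / (-6).
R1 ← R1 + 1/2·R3.
R4 ← R4 − 5·R3.
R5 ← R5 + 22·R3.
R4 ← R4 / (-83/12).
R1 ← R1 − 31/24·R4.
R2 ← R2 − 3/4·R4.
R3 ← R3 − 1/3·R4.
R5 ← R5 − 83/6·R4.
R5 reduces to 0 = 0, so the extra equation is consistent.
Reading off the reduced rows gives x_1 = -4, x_2 = -2, x_3 = 4, x_4 = -2.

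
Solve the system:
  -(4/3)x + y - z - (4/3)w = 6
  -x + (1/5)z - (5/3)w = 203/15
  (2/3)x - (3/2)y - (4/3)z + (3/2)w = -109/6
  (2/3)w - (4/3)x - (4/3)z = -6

Row-reduce the augmented matrix:
R1 ← R1 / (-4/3).
R2 ← R2 + 1·R1.
R3 ← R3 − 2/3·R1.
R4 ← R4 + 4/3·R1.
R2 ← R2 / (-3/4).
R1 ← R1 + 3/4·R2.
R3 ← R3 + 1·R2.
R4 ← R4 + 1·R2.
R3 ← R3 / (-31/10).
R1 ← R1 + 1/5·R3.
R2 ← R2 + 19/15·R3.
R4 ← R4 + 8/5·R3.
R4 ← R4 / (2).
R1 ← R1 − 14/9·R4.
R2 ← R2 − 5/27·R4.
R3 ← R3 + 5/9·R4.
Reading off the reduced rows gives x = -4, y = 0, z = 6, w = -5.

x = -4, y = 0, z = 6, w = -5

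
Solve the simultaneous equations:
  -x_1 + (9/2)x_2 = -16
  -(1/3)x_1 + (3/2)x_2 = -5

no solution

Row-reduce:
R1 ← R1 / (-1).
R2 ← R2 + 1/3·R1.
Row 2 reduces to 0 = 1/3, a contradiction. The system is inconsistent.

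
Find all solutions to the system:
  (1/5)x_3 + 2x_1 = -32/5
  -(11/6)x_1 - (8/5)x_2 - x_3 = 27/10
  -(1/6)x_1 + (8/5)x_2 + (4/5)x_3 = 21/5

no solution

Row-reduce:
R1 ← R1 / (2).
R2 ← R2 + 11/6·R1.
R3 ← R3 + 1/6·R1.
R2 ← R2 / (-8/5).
R3 ← R3 − 8/5·R2.
Row 3 reduces to 0 = 1/2, a contradiction. The system is inconsistent.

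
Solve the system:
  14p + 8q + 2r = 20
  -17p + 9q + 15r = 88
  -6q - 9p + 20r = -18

Row-reduce the augmented matrix:
R1 ← R1 / (14).
R2 ← R2 + 17·R1.
R3 ← R3 + 9·R1.
R2 ← R2 / (131/7).
R1 ← R1 − 4/7·R2.
R3 ← R3 + 6/7·R2.
R3 ← R3 / (2893/131).
R1 ← R1 + 51/131·R3.
R2 ← R2 − 122/131·R3.
Reading off the reduced rows gives p = -2, q = 6, r = 0.

p = -2, q = 6, r = 0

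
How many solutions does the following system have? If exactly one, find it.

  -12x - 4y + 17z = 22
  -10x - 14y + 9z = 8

infinitely many solutions

Row-reduce:
R1 ← R1 / (-12).
R2 ← R2 + 10·R1.
R2 ← R2 / (-32/3).
R1 ← R1 − 1/3·R2.
Rank is 2 with 3 unknowns, leaving z free.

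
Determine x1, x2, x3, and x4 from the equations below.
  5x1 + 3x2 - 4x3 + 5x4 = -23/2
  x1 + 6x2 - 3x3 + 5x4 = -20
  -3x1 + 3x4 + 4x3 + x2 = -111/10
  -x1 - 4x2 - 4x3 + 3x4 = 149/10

x1 = -1/2, x2 = -3, x3 = -3/2, x4 = -6/5

Row-reduce the augmented matrix:
R1 ← R1 / (5).
R2 ← R2 − 1·R1.
R3 ← R3 + 3·R1.
R4 ← R4 + 1·R1.
R2 ← R2 / (27/5).
R1 ← R1 − 3/5·R2.
R3 ← R3 − 14/5·R2.
R4 ← R4 + 17/5·R2.
R3 ← R3 / (74/27).
R1 ← R1 + 5/9·R3.
R2 ← R2 + 11/27·R3.
R4 ← R4 + 167/27·R3.
R4 ← R4 / (569/37).
R1 ← R1 − 50/37·R4.
R2 ← R2 − 49/37·R4.
R3 ← R3 − 53/37·R4.
Reading off the reduced rows gives x1 = -1/2, x2 = -3, x3 = -3/2, x4 = -6/5.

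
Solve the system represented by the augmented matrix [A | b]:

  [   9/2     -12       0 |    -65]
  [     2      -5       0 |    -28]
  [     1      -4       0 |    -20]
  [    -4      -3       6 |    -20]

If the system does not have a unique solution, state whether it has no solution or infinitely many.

Row-reduce:
R1 ← R1 / (9/2).
R2 ← R2 − 2·R1.
R3 ← R3 − 1·R1.
R4 ← R4 + 4·R1.
R2 ← R2 / (1/3).
R1 ← R1 + 8/3·R2.
R3 ← R3 + 4/3·R2.
R4 ← R4 + 41/3·R2.
Swap R3 and R4.
R3 ← R3 / (6).
Row 4 reduces to 0 = -2, a contradiction. The system is inconsistent.

no solution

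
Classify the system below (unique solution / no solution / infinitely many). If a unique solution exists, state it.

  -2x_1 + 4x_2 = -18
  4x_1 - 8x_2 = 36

Row-reduce:
R1 ← R1 / (-2).
R2 ← R2 − 4·R1.
Rank is 1 with 2 unknowns, leaving x_2 free.

infinitely many solutions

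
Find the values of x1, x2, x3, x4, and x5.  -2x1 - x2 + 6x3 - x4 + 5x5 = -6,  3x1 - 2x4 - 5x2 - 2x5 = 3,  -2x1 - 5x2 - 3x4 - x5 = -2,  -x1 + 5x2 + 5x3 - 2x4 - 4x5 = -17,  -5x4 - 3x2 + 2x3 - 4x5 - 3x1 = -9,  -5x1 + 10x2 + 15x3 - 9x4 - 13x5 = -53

Row-reduce the augmented matrix:
R1 ← R1 / (-2).
R2 ← R2 − 3·R1.
R3 ← R3 + 2·R1.
R4 ← R4 + 1·R1.
R5 ← R5 + 3·R1.
R6 ← R6 + 5·R1.
R2 ← R2 / (-13/2).
R1 ← R1 − 1/2·R2.
R3 ← R3 + 4·R2.
R4 ← R4 − 11/2·R2.
R5 ← R5 + 3/2·R2.
R6 ← R6 − 25/2·R2.
R3 ← R3 / (-150/13).
R1 ← R1 + 30/13·R3.
R2 ← R2 + 18/13·R3.
R4 ← R4 − 125/13·R3.
R5 ← R5 + 118/13·R3.
R6 ← R6 − 225/13·R3.
R4 ← R4 / (-13/3).
R1 ← R1 − 1/5·R4.
R2 ← R2 − 13/25·R4.
R3 ← R3 + 1/75·R4.
R5 ← R5 + 211/75·R4.
R6 ← R6 + 13·R4.
R5 ← R5 / (289/325).
R1 ← R1 + 42/65·R5.
R2 ← R2 + 22/25·R5.
R3 ← R3 − 274/325·R5.
R4 ← R4 − 29/13·R5.
R6 reduces to 0 = 0, so the extra equation is consistent.
Reading off the reduced rows gives x1 = 3, x2 = 2, x3 = -4, x4 = -6, x5 = 4.

x1 = 3, x2 = 2, x3 = -4, x4 = -6, x5 = 4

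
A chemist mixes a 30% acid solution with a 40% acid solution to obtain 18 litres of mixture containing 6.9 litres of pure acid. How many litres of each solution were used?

litres of solution A: 3, litres of solution B: 15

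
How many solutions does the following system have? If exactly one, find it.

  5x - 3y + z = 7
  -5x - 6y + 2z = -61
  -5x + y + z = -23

Row-reduce the augmented matrix:
R1 ← R1 / (5).
R2 ← R2 + 5·R1.
R3 ← R3 + 5·R1.
R2 ← R2 / (-9).
R1 ← R1 + 3/5·R2.
R3 ← R3 + 2·R2.
R3 ← R3 / (4/3).
R2 ← R2 + 1/3·R3.
Reading off the reduced rows gives x = 5, y = 5, z = -3.

x = 5, y = 5, z = -3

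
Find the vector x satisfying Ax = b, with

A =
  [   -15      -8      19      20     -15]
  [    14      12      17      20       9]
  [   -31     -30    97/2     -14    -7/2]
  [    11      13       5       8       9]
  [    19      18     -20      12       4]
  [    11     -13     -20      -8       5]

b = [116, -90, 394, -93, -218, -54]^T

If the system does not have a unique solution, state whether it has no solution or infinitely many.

Row-reduce:
R1 ← R1 / (-15).
R2 ← R2 − 14·R1.
R3 ← R3 + 31·R1.
R4 ← R4 − 11·R1.
R5 ← R5 − 19·R1.
R6 ← R6 − 11·R1.
R2 ← R2 / (68/15).
R1 ← R1 − 8/15·R2.
R3 ← R3 + 202/15·R2.
R4 ← R4 − 107/15·R2.
R5 ← R5 − 118/15·R2.
R6 ← R6 + 283/15·R2.
R3 ← R3 / (1911/17).
R1 ← R1 + 91/17·R3.
R2 ← R2 − 521/68·R3.
R4 ← R4 + 2429/68·R3.
R5 ← R5 + 1911/34·R3.
R6 ← R6 − 9417/68·R3.
R4 ← R4 / (-5258/273).
R1 ← R1 + 64/21·R4.
R2 ← R2 − 8546/1911·R4.
R3 ← R3 − 1012/1911·R4.
R6 ← R6 − 60038/637·R4.
Swap R5 and R6.
R5 ← R5 / (10023/1673).
R1 ← R1 − 1646/2629·R5.
R2 ← R2 − 6084/18403·R5.
R3 ← R3 − 643/1673·R5.
R4 ← R4 + 2699/5258·R5.
Row 6 reduces to 0 = 3/2, a contradiction. The system is inconsistent.

no solution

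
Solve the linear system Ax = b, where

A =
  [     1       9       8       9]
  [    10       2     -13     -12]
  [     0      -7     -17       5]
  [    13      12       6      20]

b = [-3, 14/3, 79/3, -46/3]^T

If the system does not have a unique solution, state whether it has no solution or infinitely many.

Row-reduce the augmented matrix:
R2 ← R2 − 10·R1.
R4 ← R4 − 13·R1.
R2 ← R2 / (-88).
R1 ← R1 − 9·R2.
R3 ← R3 + 7·R2.
R4 ← R4 + 105·R2.
R3 ← R3 / (-845/88).
R1 ← R1 + 133/88·R3.
R2 ← R2 − 93/88·R3.
R4 ← R4 − 1141/88·R3.
R4 ← R4 / (35838/845).
R1 ← R1 + 2954/845·R4.
R2 ← R2 − 2199/845·R4.
R3 ← R3 + 1154/845·R4.
Reading off the reduced rows gives x_1 = -2, x_2 = 4/3, x_3 = -2, x_4 = 1/3.

x_1 = -2, x_2 = 4/3, x_3 = -2, x_4 = 1/3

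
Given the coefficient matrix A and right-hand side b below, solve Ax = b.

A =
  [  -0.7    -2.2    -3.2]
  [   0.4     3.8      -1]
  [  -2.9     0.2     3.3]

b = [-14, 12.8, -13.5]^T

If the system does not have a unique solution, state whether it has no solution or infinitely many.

Row-reduce the augmented matrix:
R1 ← R1 / (-7/10).
R2 ← R2 − 2/5·R1.
R3 ← R3 + 29/10·R1.
R2 ← R2 / (89/35).
R1 ← R1 − 22/7·R2.
R3 ← R3 − 326/35·R2.
R3 ← R3 / (23957/890).
R1 ← R1 − 718/89·R3.
R2 ← R2 + 99/89·R3.
Reading off the reduced rows gives x_1 = 6, x_2 = 3, x_3 = 1.

x_1 = 6, x_2 = 3, x_3 = 1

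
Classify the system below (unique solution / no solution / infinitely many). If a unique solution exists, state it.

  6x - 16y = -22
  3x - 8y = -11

Row-reduce:
R1 ← R1 / (6).
R2 ← R2 − 3·R1.
Rank is 1 with 2 unknowns, leaving y free.

infinitely many solutions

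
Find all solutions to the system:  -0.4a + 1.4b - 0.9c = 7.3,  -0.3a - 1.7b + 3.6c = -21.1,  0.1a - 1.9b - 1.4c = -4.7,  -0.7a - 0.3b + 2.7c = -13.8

a = 6, b = 5, c = -3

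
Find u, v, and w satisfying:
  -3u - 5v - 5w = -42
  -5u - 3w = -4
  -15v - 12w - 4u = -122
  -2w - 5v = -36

Row-reduce the augmented matrix:
R1 ← R1 / (-3).
R2 ← R2 + 5·R1.
R3 ← R3 + 4·R1.
R2 ← R2 / (25/3).
R1 ← R1 − 5/3·R2.
R3 ← R3 + 25/3·R2.
R4 ← R4 + 5·R2.
Swap R3 and R4.
R3 ← R3 / (6/5).
R1 ← R1 − 3/5·R3.
R2 ← R2 − 16/25·R3.
R4 reduces to 0 = 0, so the extra equation is consistent.
Reading off the reduced rows gives u = -1, v = 6, w = 3.

u = -1, v = 6, w = 3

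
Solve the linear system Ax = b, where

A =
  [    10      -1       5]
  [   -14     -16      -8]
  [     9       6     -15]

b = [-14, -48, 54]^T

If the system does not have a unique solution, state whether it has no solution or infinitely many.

x_1 = 0, x_2 = 4, x_3 = -2

Row-reduce the augmented matrix:
R1 ← R1 / (10).
R2 ← R2 + 14·R1.
R3 ← R3 − 9·R1.
R2 ← R2 / (-87/5).
R1 ← R1 + 1/10·R2.
R3 ← R3 − 69/10·R2.
R3 ← R3 / (-577/29).
R1 ← R1 − 44/87·R3.
R2 ← R2 − 5/87·R3.
Reading off the reduced rows gives x_1 = 0, x_2 = 4, x_3 = -2.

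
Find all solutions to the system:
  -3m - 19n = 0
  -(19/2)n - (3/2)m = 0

Row-reduce:
R1 ← R1 / (-3).
R2 ← R2 + 3/2·R1.
Rank is 1 with 2 unknowns, leaving n free.

infinitely many solutions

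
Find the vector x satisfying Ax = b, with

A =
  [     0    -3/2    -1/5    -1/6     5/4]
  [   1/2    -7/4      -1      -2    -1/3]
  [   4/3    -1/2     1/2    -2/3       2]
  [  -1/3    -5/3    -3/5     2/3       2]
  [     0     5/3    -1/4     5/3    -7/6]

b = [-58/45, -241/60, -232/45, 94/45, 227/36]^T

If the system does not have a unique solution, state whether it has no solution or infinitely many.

Row-reduce the augmented matrix:
Swap R1 and R2.
R1 ← R1 / (1/2).
R3 ← R3 − 4/3·R1.
R4 ← R4 + 1/3·R1.
R2 ← R2 / (-3/2).
R1 ← R1 + 7/2·R2.
R3 ← R3 − 25/6·R2.
R4 ← R4 + 17/6·R2.
R5 ← R5 − 5/3·R2.
R3 ← R3 / (47/18).
R1 ← R1 + 23/15·R3.
R2 ← R2 − 2/15·R3.
R4 ← R4 + 8/9·R3.
R5 ← R5 + 17/36·R3.
R4 ← R4 / (913/846).
R1 ← R1 + 537/470·R4.
R2 ← R2 + 73/705·R4.
R3 ← R3 − 227/141·R4.
R5 ← R5 − 3793/1692·R4.
R5 ← R5 / (-5242/2739).
R1 ← R1 − 8341/4565·R5.
R2 ← R2 + 4594/4565·R5.
R3 ← R3 − 208/2739·R5.
R4 ← R4 − 2677/1826·R5.
Reading off the reduced rows gives x_1 = -6/5, x_2 = 1, x_3 = -3, x_4 = 7/3, x_5 = 0.

x_1 = -6/5, x_2 = 1, x_3 = -3, x_4 = 7/3, x_5 = 0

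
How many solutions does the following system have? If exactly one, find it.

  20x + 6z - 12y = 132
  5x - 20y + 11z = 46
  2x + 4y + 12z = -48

x = 6, y = -3, z = -4

Row-reduce the augmented matrix:
R1 ← R1 / (20).
R2 ← R2 − 5·R1.
R3 ← R3 − 2·R1.
R2 ← R2 / (-17).
R1 ← R1 + 3/5·R2.
R3 ← R3 − 26/5·R2.
R3 ← R3 / (1216/85).
R1 ← R1 + 3/85·R3.
R2 ← R2 + 19/34·R3.
Reading off the reduced rows gives x = 6, y = -3, z = -4.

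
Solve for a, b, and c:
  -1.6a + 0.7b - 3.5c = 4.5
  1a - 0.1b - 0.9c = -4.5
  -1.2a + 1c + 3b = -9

a = -5, b = -5, c = 0

Row-reduce the augmented matrix:
R1 ← R1 / (-8/5).
R2 ← R2 − 1·R1.
R3 ← R3 + 6/5·R1.
R2 ← R2 / (27/80).
R1 ← R1 + 7/16·R2.
R3 ← R3 − 99/40·R2.
R3 ← R3 / (394/15).
R1 ← R1 + 49/27·R3.
R2 ← R2 + 247/27·R3.
Reading off the reduced rows gives a = -5, b = -5, c = 0.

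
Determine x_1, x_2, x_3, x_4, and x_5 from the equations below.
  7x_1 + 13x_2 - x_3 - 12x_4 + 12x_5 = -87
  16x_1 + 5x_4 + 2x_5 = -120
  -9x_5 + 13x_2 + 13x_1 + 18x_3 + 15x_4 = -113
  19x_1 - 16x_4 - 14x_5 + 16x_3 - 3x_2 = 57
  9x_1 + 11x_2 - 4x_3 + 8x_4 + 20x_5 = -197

x_1 = -6, x_2 = -5, x_3 = 4, x_4 = -4, x_5 = -2

Row-reduce the augmented matrix:
R1 ← R1 / (7).
R2 ← R2 − 16·R1.
R3 ← R3 − 13·R1.
R4 ← R4 − 19·R1.
R5 ← R5 − 9·R1.
R2 ← R2 / (-208/7).
R1 ← R1 − 13/7·R2.
R3 ← R3 + 78/7·R2.
R4 ← R4 + 268/7·R2.
R5 ← R5 + 40/7·R2.
R3 ← R3 / (19).
R2 ← R2 + 1/13·R3.
R4 ← R4 − 205/13·R3.
R5 ← R5 + 41/13·R3.
R4 ← R4 / (-91023/1976).
R1 ← R1 − 5/16·R4.
R2 ← R2 + 3911/3952·R4.
R3 ← R3 − 201/152·R4.
R5 ← R5 − 42213/1976·R4.
R5 ← R5 / (237248/30341).
R1 ← R1 − 27997/182046·R5.
R2 ← R2 − 123161/182046·R5.
R3 ← R3 + 31036/30341·R5.
R4 ← R4 + 8386/91023·R5.
Reading off the reduced rows gives x_1 = -6, x_2 = -5, x_3 = 4, x_4 = -4, x_5 = -2.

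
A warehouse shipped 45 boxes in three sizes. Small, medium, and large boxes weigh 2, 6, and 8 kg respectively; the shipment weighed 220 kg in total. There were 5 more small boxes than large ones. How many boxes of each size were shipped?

small boxes: 20, medium boxes: 10, large boxes: 15

Let s = small boxes, m = medium boxes, l = large boxes.
  s + m + l = 45
  2s + 6m + 8l = 220
  s - l = 5
Row-reduce the augmented matrix:
R2 ← R2 − 2·R1.
R3 ← R3 − 1·R1.
R2 ← R2 / (4).
R1 ← R1 − 1·R2.
R3 ← R3 + 1·R2.
R3 ← R3 / (-1/2).
R1 ← R1 + 1/2·R3.
R2 ← R2 − 3/2·R3.
Reading off the reduced rows gives s = 20, m = 10, l = 15.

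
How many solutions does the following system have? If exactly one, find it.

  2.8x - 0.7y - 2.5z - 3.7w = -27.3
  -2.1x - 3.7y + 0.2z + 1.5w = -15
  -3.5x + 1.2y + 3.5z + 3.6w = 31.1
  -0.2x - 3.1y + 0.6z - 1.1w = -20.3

Row-reduce the augmented matrix:
R1 ← R1 / (14/5).
R2 ← R2 + 21/10·R1.
R3 ← R3 + 7/2·R1.
R4 ← R4 + 1/5·R1.
R2 ← R2 / (-169/40).
R1 ← R1 + 1/4·R2.
R3 ← R3 − 13/40·R2.
R4 ← R4 + 63/20·R2.
R3 ← R3 / (16/65).
R1 ← R1 + 939/1183·R3.
R2 ← R2 − 67/169·R3.
R4 ← R4 − 19759/11830·R3.
R4 ← R4 / (104931/14560).
R1 ← R1 + 7087/1456·R4.
R2 ← R2 − 439/208·R4.
R3 ← R3 + 73/16·R4.
Reading off the reduced rows gives x = 3, y = 5, z = 4, w = 6.

x = 3, y = 5, z = 4, w = 6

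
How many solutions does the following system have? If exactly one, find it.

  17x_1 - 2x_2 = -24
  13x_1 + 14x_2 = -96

x_1 = -2, x_2 = -5

Row-reduce the augmented matrix:
R1 ← R1 / (17).
R2 ← R2 − 13·R1.
R2 ← R2 / (264/17).
R1 ← R1 + 2/17·R2.
Reading off the reduced rows gives x_1 = -2, x_2 = -5.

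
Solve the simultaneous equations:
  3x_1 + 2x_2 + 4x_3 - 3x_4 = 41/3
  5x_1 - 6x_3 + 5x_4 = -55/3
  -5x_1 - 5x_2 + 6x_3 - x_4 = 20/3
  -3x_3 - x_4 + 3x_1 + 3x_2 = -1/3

Row-reduce the augmented matrix:
R1 ← R1 / (3).
R2 ← R2 − 5·R1.
R3 ← R3 + 5·R1.
R4 ← R4 − 3·R1.
R2 ← R2 / (-10/3).
R1 ← R1 − 2/3·R2.
R3 ← R3 + 5/3·R2.
R4 ← R4 − 1·R2.
R3 ← R3 / (19).
R1 ← R1 + 6/5·R3.
R2 ← R2 − 19/5·R3.
R4 ← R4 + 54/5·R3.
R4 ← R4 / (-119/95).
R1 ← R1 − 29/95·R4.
R2 ← R2 + 4/5·R4.
R3 ← R3 + 11/19·R4.
Reading off the reduced rows gives x_1 = 0, x_2 = 1, x_3 = 5/3, x_4 = -5/3.

x_1 = 0, x_2 = 1, x_3 = 5/3, x_4 = -5/3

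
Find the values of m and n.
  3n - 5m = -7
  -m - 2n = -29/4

Row-reduce the augmented matrix:
R1 ← R1 / (-5).
R2 ← R2 + 1·R1.
R2 ← R2 / (-13/5).
R1 ← R1 + 3/5·R2.
Reading off the reduced rows gives m = 11/4, n = 9/4.

m = 11/4, n = 9/4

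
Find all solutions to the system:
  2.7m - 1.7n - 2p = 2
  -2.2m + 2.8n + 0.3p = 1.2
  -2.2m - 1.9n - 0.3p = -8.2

m = 2, n = 2, p = 0

Row-reduce the augmented matrix:
R1 ← R1 / (27/10).
R2 ← R2 + 11/5·R1.
R3 ← R3 + 11/5·R1.
R2 ← R2 / (191/135).
R1 ← R1 + 17/27·R2.
R3 ← R3 + 887/270·R2.
R3 ← R3 / (-3833/764).
R1 ← R1 + 509/382·R3.
R2 ← R2 + 359/382·R3.
Reading off the reduced rows gives m = 2, n = 2, p = 0.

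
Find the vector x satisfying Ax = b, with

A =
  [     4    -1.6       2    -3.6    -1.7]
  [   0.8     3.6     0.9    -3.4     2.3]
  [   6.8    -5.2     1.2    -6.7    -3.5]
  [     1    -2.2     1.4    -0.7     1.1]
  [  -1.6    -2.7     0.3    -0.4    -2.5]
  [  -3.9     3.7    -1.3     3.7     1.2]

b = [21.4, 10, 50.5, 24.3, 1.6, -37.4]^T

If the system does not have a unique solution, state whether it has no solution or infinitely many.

x_1 = 1, x_2 = -6, x_3 = 0, x_4 = -5, x_5 = 6

Row-reduce the augmented matrix:
R1 ← R1 / (4).
R2 ← R2 − 4/5·R1.
R3 ← R3 − 34/5·R1.
R4 ← R4 − 1·R1.
R5 ← R5 + 8/5·R1.
R6 ← R6 + 39/10·R1.
R2 ← R2 / (98/25).
R1 ← R1 + 2/5·R2.
R3 ← R3 + 62/25·R2.
R4 ← R4 + 9/5·R2.
R5 ← R5 + 167/50·R2.
R6 ← R6 − 107/50·R2.
R3 ← R3 / (-923/490).
R1 ← R1 − 27/49·R3.
R2 ← R2 − 25/196·R3.
R4 ← R4 − 1107/980·R3.
R5 ← R5 − 2991/1960·R3.
R6 ← R6 − 739/1960·R3.
R4 ← R4 / (-8843/3692).
R1 ← R1 + 3395/1846·R4.
R2 ← R2 + 3093/3692·R4.
R3 ← R3 − 1115/923·R4.
R5 ← R5 + 220299/36920·R4.
R6 ← R6 − 8843/7384·R4.
R5 ← R5 / (-29976591/3537200).
R1 ← R1 + 172291/70744·R5.
R2 ← R2 + 153697/353720·R5.
R3 ← R3 − 20133/17686·R5.
R4 ← R4 + 62266/44215·R5.
R6 reduces to 0 = 0, so the extra equation is consistent.
Reading off the reduced rows gives x_1 = 1, x_2 = -6, x_3 = 0, x_4 = -5, x_5 = 6.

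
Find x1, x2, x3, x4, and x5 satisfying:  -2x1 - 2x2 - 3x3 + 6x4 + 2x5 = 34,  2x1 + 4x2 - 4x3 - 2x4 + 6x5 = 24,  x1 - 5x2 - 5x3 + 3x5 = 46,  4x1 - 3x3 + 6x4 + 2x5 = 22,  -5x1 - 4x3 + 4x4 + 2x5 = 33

x1 = -1, x2 = -3, x3 = -4, x4 = 1, x5 = 4

Row-reduce the augmented matrix:
R1 ← R1 / (-2).
R2 ← R2 − 2·R1.
R3 ← R3 − 1·R1.
R4 ← R4 − 4·R1.
R5 ← R5 + 5·R1.
R2 ← R2 / (2).
R1 ← R1 − 1·R2.
R3 ← R3 + 6·R2.
R4 ← R4 + 4·R2.
R5 ← R5 − 5·R2.
R3 ← R3 / (-55/2).
R1 ← R1 − 5·R3.
R2 ← R2 + 7/2·R3.
R4 ← R4 + 23·R3.
R5 ← R5 − 21·R3.
R4 ← R4 / (148/11).
R1 ← R1 + 25/11·R4.
R2 ← R2 − 1/11·R4.
R3 ← R3 + 6/11·R4.
R5 ← R5 + 105/11·R4.
R5 ← R5 / (-971/370).
R1 ← R1 + 11/74·R5.
R2 ← R2 − 33/74·R5.
R3 ← R3 + 199/185·R5.
R4 ← R4 + 39/370·R5.
Reading off the reduced rows gives x1 = -1, x2 = -3, x3 = -4, x4 = 1, x5 = 4.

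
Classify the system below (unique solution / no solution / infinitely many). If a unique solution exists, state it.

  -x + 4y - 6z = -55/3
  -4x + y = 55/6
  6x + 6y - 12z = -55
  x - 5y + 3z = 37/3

Row-reduce the augmented matrix:
R1 ← R1 / (-1).
R2 ← R2 + 4·R1.
R3 ← R3 − 6·R1.
R4 ← R4 − 1·R1.
R2 ← R2 / (-15).
R1 ← R1 + 4·R2.
R3 ← R3 − 30·R2.
R4 ← R4 + 1·R2.
Swap R3 and R4.
R3 ← R3 / (-23/5).
R1 ← R1 + 2/5·R3.
R2 ← R2 + 8/5·R3.
R4 reduces to 0 = 0, so the extra equation is consistent.
Reading off the reduced rows gives x = -8/3, y = -3/2, z = 5/2.

x = -8/3, y = -3/2, z = 5/2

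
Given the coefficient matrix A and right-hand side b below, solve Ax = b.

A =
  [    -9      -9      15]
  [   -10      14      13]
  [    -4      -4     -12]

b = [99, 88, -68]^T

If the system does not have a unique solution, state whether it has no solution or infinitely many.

x_1 = -1, x_2 = 0, x_3 = 6

Row-reduce the augmented matrix:
R1 ← R1 / (-9).
R2 ← R2 + 10·R1.
R3 ← R3 + 4·R1.
R2 ← R2 / (24).
R1 ← R1 − 1·R2.
R3 ← R3 / (-56/3).
R1 ← R1 + 109/72·R3.
R2 ← R2 + 11/72·R3.
Reading off the reduced rows gives x_1 = -1, x_2 = 0, x_3 = 6.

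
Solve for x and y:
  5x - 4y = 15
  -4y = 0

x = 3, y = 0

Row-reduce the augmented matrix:
R1 ← R1 / (5).
R2 ← R2 / (-4).
R1 ← R1 + 4/5·R2.
Reading off the reduced rows gives x = 3, y = 0.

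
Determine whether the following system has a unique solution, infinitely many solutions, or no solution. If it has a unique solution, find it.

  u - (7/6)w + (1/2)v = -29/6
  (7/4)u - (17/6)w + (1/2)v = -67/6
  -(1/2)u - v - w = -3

infinitely many solutions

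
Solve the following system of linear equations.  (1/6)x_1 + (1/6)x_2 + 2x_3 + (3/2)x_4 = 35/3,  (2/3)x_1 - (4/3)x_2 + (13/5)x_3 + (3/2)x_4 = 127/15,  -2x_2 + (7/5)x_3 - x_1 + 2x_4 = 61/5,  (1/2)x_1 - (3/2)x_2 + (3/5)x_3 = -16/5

Row-reduce:
R1 ← R1 / (1/6).
R2 ← R2 − 2/3·R1.
R3 ← R3 + 1·R1.
R4 ← R4 − 1/2·R1.
R2 ← R2 / (-2).
R1 ← R1 − 1·R2.
R3 ← R3 + 1·R2.
R4 ← R4 + 2·R2.
R3 ← R3 / (161/10).
R1 ← R1 − 93/10·R3.
R2 ← R2 − 27/10·R3.
Rank is 3 with 4 unknowns, leaving x_4 free.

infinitely many solutions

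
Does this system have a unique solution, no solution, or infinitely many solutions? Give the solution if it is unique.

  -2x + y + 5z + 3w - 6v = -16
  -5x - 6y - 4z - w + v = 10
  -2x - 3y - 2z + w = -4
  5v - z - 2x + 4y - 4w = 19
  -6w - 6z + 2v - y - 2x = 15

x = 0, y = -3, z = 4, w = -5, v = 3

Row-reduce the augmented matrix:
R1 ← R1 / (-2).
R2 ← R2 + 5·R1.
R3 ← R3 + 2·R1.
R4 ← R4 + 2·R1.
R5 ← R5 + 2·R1.
R2 ← R2 / (-17/2).
R1 ← R1 + 1/2·R2.
R3 ← R3 + 4·R2.
R4 ← R4 − 3·R2.
R5 ← R5 + 2·R2.
R3 ← R3 / (13/17).
R1 ← R1 + 26/17·R3.
R2 ← R2 − 33/17·R3.
R4 ← R4 + 201/17·R3.
R5 ← R5 + 121/17·R3.
R4 ← R4 / (272/13).
R1 ← R1 − 3·R4.
R2 ← R2 + 53/13·R4.
R3 ← R3 − 34/13·R4.
R5 ← R5 − 151/13·R4.
R5 ← R5 / (-1663/272).
R1 ← R1 − 1/272·R5.
R2 ← R2 − 173/272·R5.
R3 ← R3 + 9/8·R5.
R4 ← R4 + 91/272·R5.
Reading off the reduced rows gives x = 0, y = -3, z = 4, w = -5, v = 3.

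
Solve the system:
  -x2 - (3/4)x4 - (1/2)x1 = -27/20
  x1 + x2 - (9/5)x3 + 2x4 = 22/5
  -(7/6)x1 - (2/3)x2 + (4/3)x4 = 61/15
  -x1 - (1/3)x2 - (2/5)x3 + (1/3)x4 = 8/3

Row-reduce the augmented matrix:
R1 ← R1 / (-1/2).
R2 ← R2 − 1·R1.
R3 ← R3 + 7/6·R1.
R4 ← R4 + 1·R1.
R2 ← R2 / (-1).
R1 ← R1 − 2·R2.
R3 ← R3 − 5/3·R2.
R4 ← R4 − 5/3·R2.
R3 ← R3 / (-3).
R1 ← R1 + 18/5·R3.
R2 ← R2 − 9/5·R3.
R4 ← R4 + 17/5·R3.
R4 ← R4 / (-319/180).
R1 ← R1 + 11/5·R4.
R2 ← R2 − 37/20·R4.
R3 ← R3 + 47/36·R4.
Reading off the reduced rows gives x1 = -2, x2 = 1, x3 = -1, x4 = 9/5.

x1 = -2, x2 = 1, x3 = -1, x4 = 9/5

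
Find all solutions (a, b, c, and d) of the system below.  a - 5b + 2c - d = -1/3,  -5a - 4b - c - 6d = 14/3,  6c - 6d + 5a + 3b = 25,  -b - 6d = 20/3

Row-reduce the augmented matrix:
R2 ← R2 + 5·R1.
R3 ← R3 − 5·R1.
R2 ← R2 / (-29).
R1 ← R1 + 5·R2.
R3 ← R3 − 28·R2.
R4 ← R4 + 1·R2.
R3 ← R3 / (136/29).
R1 ← R1 − 13/29·R3.
R2 ← R2 + 9/29·R3.
R4 ← R4 + 9/29·R3.
R4 ← R4 / (-869/136).
R1 ← R1 − 273/136·R4.
R2 ← R2 + 53/136·R4.
R3 ← R3 + 337/136·R4.
Reading off the reduced rows gives a = -1, b = 4/3, c = 3, d = -4/3.

a = -1, b = 4/3, c = 3, d = -4/3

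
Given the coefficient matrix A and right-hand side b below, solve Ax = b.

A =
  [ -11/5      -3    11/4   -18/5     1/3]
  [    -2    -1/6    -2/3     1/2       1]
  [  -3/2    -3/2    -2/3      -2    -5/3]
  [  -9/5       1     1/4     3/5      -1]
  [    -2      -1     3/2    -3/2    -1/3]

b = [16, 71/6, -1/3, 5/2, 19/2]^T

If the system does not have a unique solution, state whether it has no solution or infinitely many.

no solution

Row-reduce:
R1 ← R1 / (-11/5).
R2 ← R2 + 2·R1.
R3 ← R3 + 3/2·R1.
R4 ← R4 + 9/5·R1.
R5 ← R5 + 2·R1.
R2 ← R2 / (169/66).
R1 ← R1 − 15/11·R2.
R3 ← R3 − 6/11·R2.
R4 ← R4 − 38/11·R2.
R5 ← R5 − 19/11·R2.
R3 ← R3 / (-7573/4056).
R1 ← R1 − 295/676·R3.
R2 ← R2 + 209/169·R3.
R4 ← R4 − 384/169·R3.
R5 ← R5 − 192/169·R3.
R4 ← R4 / (-14913/7573).
R1 ← R1 + 3441/7573·R4.
R2 ← R2 − 12909/7573·R4.
R3 ← R3 − 1416/7573·R4.
R5 ← R5 + 14913/15146·R4.
Row 5 reduces to 0 = 1/4, a contradiction. The system is inconsistent.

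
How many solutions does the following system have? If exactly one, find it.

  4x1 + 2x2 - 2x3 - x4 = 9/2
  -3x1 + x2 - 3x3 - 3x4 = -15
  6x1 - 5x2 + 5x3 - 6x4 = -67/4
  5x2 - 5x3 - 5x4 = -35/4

x1 = 5/4, x2 = 3, x3 = 7/4, x4 = 3

Row-reduce the augmented matrix:
R1 ← R1 / (4).
R2 ← R2 + 3·R1.
R3 ← R3 − 6·R1.
R2 ← R2 / (5/2).
R1 ← R1 − 1/2·R2.
R3 ← R3 + 8·R2.
R4 ← R4 − 5·R2.
R3 ← R3 / (-32/5).
R1 ← R1 − 2/5·R3.
R2 ← R2 + 9/5·R3.
R4 ← R4 − 4·R3.
R4 ← R4 / (-125/16).
R1 ← R1 + 17/32·R4.
R2 ← R2 − 201/64·R4.
R3 ← R3 − 165/64·R4.
Reading off the reduced rows gives x1 = 5/4, x2 = 3, x3 = 7/4, x4 = 3.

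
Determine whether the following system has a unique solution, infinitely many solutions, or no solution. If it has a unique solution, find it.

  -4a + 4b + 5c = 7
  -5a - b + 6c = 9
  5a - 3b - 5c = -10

a = -3, b = 0, c = -1

Row-reduce the augmented matrix:
R1 ← R1 / (-4).
R2 ← R2 + 5·R1.
R3 ← R3 − 5·R1.
R2 ← R2 / (-6).
R1 ← R1 + 1·R2.
R3 ← R3 − 2·R2.
R3 ← R3 / (7/6).
R1 ← R1 + 29/24·R3.
R2 ← R2 − 1/24·R3.
Reading off the reduced rows gives a = -3, b = 0, c = -1.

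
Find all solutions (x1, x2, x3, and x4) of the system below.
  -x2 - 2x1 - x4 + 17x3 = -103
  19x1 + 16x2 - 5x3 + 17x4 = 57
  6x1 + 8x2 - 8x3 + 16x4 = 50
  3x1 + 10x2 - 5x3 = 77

x1 = -1, x2 = 5, x3 = -6, x4 = -2

Row-reduce the augmented matrix:
R1 ← R1 / (-2).
R2 ← R2 − 19·R1.
R3 ← R3 − 6·R1.
R4 ← R4 − 3·R1.
R2 ← R2 / (13/2).
R1 ← R1 − 1/2·R2.
R3 ← R3 − 5·R2.
R4 ← R4 − 17/2·R2.
R3 ← R3 / (-1006/13).
R1 ← R1 + 267/13·R3.
R2 ← R2 − 313/13·R3.
R4 ← R4 + 2394/13·R3.
R4 ← R4 / (-14343/503).
R1 ← R1 + 1004/503·R4.
R2 ← R2 − 1712/503·R4.
R3 ← R3 + 47/503·R4.
Reading off the reduced rows gives x1 = -1, x2 = 5, x3 = -6, x4 = -2.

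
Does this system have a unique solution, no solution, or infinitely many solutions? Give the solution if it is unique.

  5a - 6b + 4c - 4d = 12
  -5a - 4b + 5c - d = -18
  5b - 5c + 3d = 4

Row-reduce:
R1 ← R1 / (5).
R2 ← R2 + 5·R1.
R2 ← R2 / (-10).
R1 ← R1 + 6/5·R2.
R3 ← R3 − 5·R2.
R3 ← R3 / (-1/2).
R1 ← R1 + 7/25·R3.
R2 ← R2 + 9/10·R3.
Rank is 3 with 4 unknowns, leaving d free.

infinitely many solutions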